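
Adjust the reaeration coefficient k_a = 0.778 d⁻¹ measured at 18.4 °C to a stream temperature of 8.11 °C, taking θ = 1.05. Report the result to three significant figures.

k_a ≈ 0.471 d⁻¹

k_a(T₂) = k_a(T₁) · θ^(T₂−T₁) = 0.778 × 1.05^(8.11−18.4)
= 0.778 × 1.05^-10.3 = 0.778 × 0.6053 = 0.4709 d⁻¹.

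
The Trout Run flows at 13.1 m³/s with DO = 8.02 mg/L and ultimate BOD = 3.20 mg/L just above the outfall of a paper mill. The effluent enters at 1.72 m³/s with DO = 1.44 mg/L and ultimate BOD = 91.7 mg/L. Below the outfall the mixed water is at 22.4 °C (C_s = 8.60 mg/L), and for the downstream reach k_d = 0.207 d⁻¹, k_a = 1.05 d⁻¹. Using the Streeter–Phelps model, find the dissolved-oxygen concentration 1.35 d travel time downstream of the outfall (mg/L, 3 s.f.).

Mixed DO = (13.1×8.02 + 1.72×1.44)/(13.1+1.72) = 107.5/14.82 = 7.256 mg/L.
Mixed L₀ = (13.1×3.20 + 1.72×91.7)/(14.82) = 199.6/14.82 = 13.47 mg/L.
Initial deficit D₀ = C_s − DO₀ = 8.60 − 7.256 = 1.344 mg/L.
D(1.35) = [0.207×13.47/(1.05−0.207)](e^(−0.207×1.35) − e^(−1.05×1.35)) + 1.344 e^(−1.05×1.35)
= 3.308 × (0.7562 − 0.2423) + 1.344 × 0.2423 = 2.025 mg/L.
DO = 8.60 − 2.025 = 6.575 mg/L.

DO ≈ 6.57 mg/L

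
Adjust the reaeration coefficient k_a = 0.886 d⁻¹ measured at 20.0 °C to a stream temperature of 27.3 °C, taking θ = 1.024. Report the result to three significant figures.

k_a(T₂) = k_a(T₁) · θ^(T₂−T₁) = 0.886 × 1.024^(27.3−20.0)
= 0.886 × 1.024^7.30 = 0.886 × 1.189 = 1.053 d⁻¹.

k_a ≈ 1.05 d⁻¹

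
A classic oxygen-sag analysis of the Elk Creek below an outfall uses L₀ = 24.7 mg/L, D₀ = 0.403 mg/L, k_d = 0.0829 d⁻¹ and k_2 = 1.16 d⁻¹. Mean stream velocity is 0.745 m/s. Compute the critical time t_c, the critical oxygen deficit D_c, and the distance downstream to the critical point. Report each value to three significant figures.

t_c ≈ 2.23 d; D_c ≈ 1.47 mg/L; x_c ≈ 143 km

t_c = [1/(k_2−k_d)] ln[(k_2/k_d)(1 − D₀(k_2−k_d)/(k_d L₀))]
= [1/(1.16−0.0829)] ln[(1.16/0.0829)(1 − 0.403×1.077/(0.0829×24.7))]
= (1/1.077) ln[13.99 × 0.7880] = 0.9284 × ln(11.03) = 0.9284 × 2.400 = 2.228 d.
D_c = (k_d/k_2) L₀ e^(−k_d t_c) = (0.0829/1.16) × 24.7 × e^(−0.0829×2.228) = 0.07147 × 24.7 × 0.8313 = 1.467 mg/L.
x_c = v t_c = 0.745 m/s × 2.228 d × 86400 s/d = 143400 m ≈ 143 km.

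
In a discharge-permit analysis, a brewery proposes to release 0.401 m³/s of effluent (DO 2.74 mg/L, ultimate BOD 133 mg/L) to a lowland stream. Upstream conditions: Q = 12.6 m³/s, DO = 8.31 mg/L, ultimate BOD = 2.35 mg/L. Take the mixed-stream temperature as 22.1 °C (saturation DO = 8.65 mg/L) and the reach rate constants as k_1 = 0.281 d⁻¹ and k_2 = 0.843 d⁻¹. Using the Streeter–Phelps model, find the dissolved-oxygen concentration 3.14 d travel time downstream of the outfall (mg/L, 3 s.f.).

DO ≈ 7.52 mg/L

Mixed DO = (12.6×8.31 + 0.401×2.74)/(12.6+0.401) = 105.8/13.00 = 8.138 mg/L.
Mixed L₀ = (12.6×2.35 + 0.401×133)/(13.00) = 82.94/13.00 = 6.380 mg/L.
Initial deficit D₀ = C_s − DO₀ = 8.65 − 8.138 = 0.5118 mg/L.
D(3.14) = [0.281×6.380/(0.843−0.281)](e^(−0.281×3.14) − e^(−0.843×3.14)) + 0.5118 e^(−0.843×3.14)
= 3.190 × (0.4138 − 0.07086) + 0.5118 × 0.07086 = 1.130 mg/L.
DO = 8.65 − 1.130 = 7.520 mg/L.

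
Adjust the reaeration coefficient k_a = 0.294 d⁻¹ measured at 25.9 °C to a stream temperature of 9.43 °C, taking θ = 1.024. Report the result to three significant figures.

k_a ≈ 0.199 d⁻¹

k_a(T₂) = k_a(T₁) · θ^(T₂−T₁) = 0.294 × 1.024^(9.43−25.9)
= 0.294 × 1.024^-16.5 = 0.294 × 0.6766 = 0.1989 d⁻¹.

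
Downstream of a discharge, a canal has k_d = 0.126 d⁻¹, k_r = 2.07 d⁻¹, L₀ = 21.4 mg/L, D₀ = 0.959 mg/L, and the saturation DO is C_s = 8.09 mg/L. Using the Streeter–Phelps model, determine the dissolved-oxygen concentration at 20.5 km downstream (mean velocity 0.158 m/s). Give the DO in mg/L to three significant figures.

DO ≈ 6.96 mg/L

Travel time t = x/v = 20.5 km / (0.158 m/s) = 20500 m / 0.158 m/s = 129700 s = 1.502 d.
k_d L₀/(k_r−k_d) = 0.126×21.4/(2.07−0.126) = 2.696/1.944 = 1.387 mg/L.
e^(−k_d t) = e^(−0.126×1.502) = 0.8276; e^(−k_r t) = e^(−2.07×1.502) = 0.04467.
D = 1.387 × (0.8276 − 0.04467) + 0.959 × 0.04467 = 1.086 + 0.04284 = 1.129 mg/L.
DO = C_s − D = 8.09 − 1.129 = 6.961 mg/L.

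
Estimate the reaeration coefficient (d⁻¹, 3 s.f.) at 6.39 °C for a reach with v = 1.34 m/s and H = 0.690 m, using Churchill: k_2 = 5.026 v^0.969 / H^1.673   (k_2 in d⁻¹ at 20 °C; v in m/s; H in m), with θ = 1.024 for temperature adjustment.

k_2(20) = 5.026 × 1.34^0.969 / 0.690^1.673 = 5.026 × 1.328 / 0.5375 = 12.42 d⁻¹.
k_2(6.39) = 12.42 × 1.024^(6.39−20) = 12.42 × 0.7241 = 8.991 d⁻¹.

k_2 ≈ 8.99 d⁻¹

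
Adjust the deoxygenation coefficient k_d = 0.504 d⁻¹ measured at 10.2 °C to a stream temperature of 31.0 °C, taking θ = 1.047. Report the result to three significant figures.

k_d ≈ 1.31 d⁻¹

k_d(T₂) = k_d(T₁) · θ^(T₂−T₁) = 0.504 × 1.047^(31.0−10.2)
= 0.504 × 1.047^20.8 = 0.504 × 2.600 = 1.310 d⁻¹.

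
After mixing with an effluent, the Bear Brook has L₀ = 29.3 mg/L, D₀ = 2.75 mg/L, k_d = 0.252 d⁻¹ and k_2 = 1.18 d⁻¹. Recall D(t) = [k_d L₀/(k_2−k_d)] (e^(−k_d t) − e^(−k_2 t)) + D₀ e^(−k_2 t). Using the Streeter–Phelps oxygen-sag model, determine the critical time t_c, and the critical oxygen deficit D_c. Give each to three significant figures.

t_c ≈ 1.21 d; D_c ≈ 4.62 mg/L

At the critical point dD/dt = 0, so k_d L₀ e^(−k_d t) = k_2 D. Substituting D(t) from the Streeter–Phelps equation and solving for t gives
t_c = ln[(k_2/k_d)(1 − D₀(k_2−k_d)/(k_d L₀))] / (k_2−k_d).
Here k_2−k_d = 0.9280 d⁻¹ and 1 − D₀(k_2−k_d)/(k_d L₀) = 1 − 2.75×0.9280/(0.252×29.3) = 0.6544, so
t_c = ln(4.683 × 0.6544) / 0.9280 = 1.120 / 0.9280 = 1.207 d.
D_c = (k_d/k_2) L₀ e^(−k_d t_c) = (0.252/1.18) × 29.3 × e^(−0.252×1.207) = 0.2136 × 29.3 × 0.7378 = 4.617 mg/L.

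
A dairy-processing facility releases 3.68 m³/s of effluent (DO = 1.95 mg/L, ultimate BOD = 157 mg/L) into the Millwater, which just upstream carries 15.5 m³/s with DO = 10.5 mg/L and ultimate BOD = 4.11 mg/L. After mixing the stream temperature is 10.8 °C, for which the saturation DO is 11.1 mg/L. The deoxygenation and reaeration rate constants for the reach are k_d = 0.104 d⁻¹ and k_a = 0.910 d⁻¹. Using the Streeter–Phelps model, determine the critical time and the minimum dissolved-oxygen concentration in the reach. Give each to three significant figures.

t_c ≈ 1.78 d; minimum DO ≈ 7.92 mg/L

Mixed DO = (15.5×10.5 + 3.68×1.95)/(15.5+3.68) = 169.9/19.18 = 8.860 mg/L.
Mixed L₀ = (15.5×4.11 + 3.68×157)/(19.18) = 641.5/19.18 = 33.44 mg/L.
Initial deficit D₀ = C_s − DO₀ = 11.1 − 8.860 = 2.240 mg/L.
t_c = (1/0.8060) ln[(0.910/0.104)(1 − 2.240×0.8060/(0.104×33.44))] = 1.241 × ln(4.207) = 1.783 d.
D_c = (0.104/0.910) × 33.44 × e^(−0.104×1.783) = 0.1143 × 33.44 × 0.8308 = 3.175 mg/L.
Minimum DO = 11.1 − 3.175 = 7.925 mg/L.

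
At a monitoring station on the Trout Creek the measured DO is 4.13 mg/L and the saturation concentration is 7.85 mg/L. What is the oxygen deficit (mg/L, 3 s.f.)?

D ≈ 3.72 mg/L

D = C_s − C = 7.85 − 4.13 = 3.72 mg/L.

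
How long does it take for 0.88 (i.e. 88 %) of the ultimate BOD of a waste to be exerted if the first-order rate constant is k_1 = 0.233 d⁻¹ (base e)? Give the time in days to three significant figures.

y/L₀ = 1 − e^(−k_1 t) = 0.88 ⇒ e^(−k_1 t) = 0.120
t = −ln(0.120) / 0.233 = 2.120 / 0.233 = 9.100 d.

t ≈ 9.10 d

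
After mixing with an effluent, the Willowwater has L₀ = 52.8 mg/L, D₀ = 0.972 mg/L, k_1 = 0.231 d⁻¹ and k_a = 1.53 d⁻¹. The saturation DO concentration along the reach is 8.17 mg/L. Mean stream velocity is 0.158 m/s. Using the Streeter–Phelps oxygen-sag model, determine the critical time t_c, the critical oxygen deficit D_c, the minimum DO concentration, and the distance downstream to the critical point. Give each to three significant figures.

t_c ≈ 1.37 d; D_c ≈ 5.81 mg/L; min DO ≈ 2.36 mg/L; x_c ≈ 18.7 km

At the critical point dD/dt = 0, so k_1 L₀ e^(−k_1 t) = k_a D. Substituting D(t) from the Streeter–Phelps equation and solving for t gives
t_c = ln[(k_a/k_1)(1 − D₀(k_a−k_1)/(k_1 L₀))] / (k_a−k_1).
Here k_a−k_1 = 1.299 d⁻¹ and 1 − D₀(k_a−k_1)/(k_1 L₀) = 1 − 0.972×1.299/(0.231×52.8) = 0.8965, so
t_c = ln(6.623 × 0.8965) / 1.299 = 1.781 / 1.299 = 1.371 d.
L(t_c) = L₀ e^(−k_1 t_c) = 52.8 × 0.7285 = 38.46 mg/L, and at the critical point k_a D_c = k_1 L, so D_c = (0.231/1.53) × 38.46 = 5.807 mg/L.
Minimum DO = C_s − D_c = 8.17 − 5.807 = 2.363 mg/L.
x_c = v t_c = 0.158 m/s × 1.371 d × 86400 s/d = 18720 m ≈ 18.7 km.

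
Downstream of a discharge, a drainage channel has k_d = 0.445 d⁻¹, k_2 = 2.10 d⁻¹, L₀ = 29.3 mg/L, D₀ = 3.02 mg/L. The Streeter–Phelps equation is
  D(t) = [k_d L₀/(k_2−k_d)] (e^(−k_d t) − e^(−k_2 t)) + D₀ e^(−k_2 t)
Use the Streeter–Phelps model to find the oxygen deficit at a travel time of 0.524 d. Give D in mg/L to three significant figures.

k_d L₀/(k_2−k_d) = 0.445×29.3/(2.10−0.445) = 13.04/1.655 = 7.878 mg/L.
e^(−k_d t) = e^(−0.445×0.5240) = 0.7920; e^(−k_2 t) = e^(−2.10×0.5240) = 0.3327.
D = 7.878 × (0.7920 − 0.3327) + 3.02 × 0.3327 = 3.618 + 1.005 = 4.623 mg/L.

D ≈ 4.62 mg/L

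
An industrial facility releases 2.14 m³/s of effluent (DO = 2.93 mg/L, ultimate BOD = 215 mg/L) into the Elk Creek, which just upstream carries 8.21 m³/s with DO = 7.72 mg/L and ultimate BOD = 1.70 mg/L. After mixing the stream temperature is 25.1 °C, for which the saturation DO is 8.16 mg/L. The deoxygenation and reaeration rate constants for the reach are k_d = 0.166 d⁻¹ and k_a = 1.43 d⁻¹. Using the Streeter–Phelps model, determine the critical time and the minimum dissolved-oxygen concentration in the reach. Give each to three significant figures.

Mixed DO = (8.21×7.72 + 2.14×2.93)/(8.21+2.14) = 69.65/10.35 = 6.730 mg/L.
Mixed L₀ = (8.21×1.70 + 2.14×215)/(10.35) = 474.1/10.35 = 45.80 mg/L.
Initial deficit D₀ = C_s − DO₀ = 8.16 − 6.730 = 1.430 mg/L.
t_c = (1/1.264) ln[(1.43/0.166)(1 − 1.430×1.264/(0.166×45.80))] = 0.7911 × ln(6.566) = 1.489 d.
D_c = (0.166/1.43) × 45.80 × e^(−0.166×1.489) = 0.1161 × 45.80 × 0.7810 = 4.153 mg/L.
Minimum DO = 8.16 − 4.153 = 4.007 mg/L.

t_c ≈ 1.49 d; minimum DO ≈ 4.01 mg/L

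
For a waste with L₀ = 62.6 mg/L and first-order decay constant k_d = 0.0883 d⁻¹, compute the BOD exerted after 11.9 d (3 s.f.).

y_t = L₀(1 − e^(−k_d t)) = 62.6 × (1 − e^(−0.0883×11.9))
= 62.6 × (1 − 0.3497) = 62.6 × 0.6503 = 40.71 mg/L.

y ≈ 40.7 mg/L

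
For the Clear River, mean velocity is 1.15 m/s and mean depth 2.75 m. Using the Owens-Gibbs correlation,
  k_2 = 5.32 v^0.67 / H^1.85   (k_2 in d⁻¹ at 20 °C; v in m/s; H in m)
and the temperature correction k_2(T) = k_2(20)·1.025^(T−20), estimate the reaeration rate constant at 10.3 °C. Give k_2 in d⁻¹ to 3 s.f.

k_2(20) = 5.32 × 1.15^0.67 / 2.75^1.85 = 5.32 × 1.098 / 6.498 = 0.8991 d⁻¹.
k_2(10.3) = 0.8991 × 1.025^(10.3−20) = 0.8991 × 0.7870 = 0.7076 d⁻¹.

k_2 ≈ 0.708 d⁻¹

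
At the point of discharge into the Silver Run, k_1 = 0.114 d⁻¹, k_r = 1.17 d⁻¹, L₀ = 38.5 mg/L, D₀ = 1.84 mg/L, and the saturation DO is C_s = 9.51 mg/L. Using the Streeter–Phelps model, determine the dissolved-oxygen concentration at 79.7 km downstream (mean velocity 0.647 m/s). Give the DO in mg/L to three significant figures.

DO ≈ 6.41 mg/L

Travel time t = x/v = 79.7 km / (0.647 m/s) = 79700 m / 0.647 m/s = 123200 s = 1.426 d.
k_1 L₀/(k_r−k_1) = 0.114×38.5/(1.17−0.114) = 4.389/1.056 = 4.156 mg/L.
e^(−k_1 t) = e^(−0.114×1.426) = 0.8500; e^(−k_r t) = e^(−1.17×1.426) = 0.1886.
D = 4.156 × (0.8500 − 0.1886) + 1.84 × 0.1886 = 2.749 + 0.3470 = 3.096 mg/L.
DO = C_s − D = 9.51 − 3.096 = 6.414 mg/L.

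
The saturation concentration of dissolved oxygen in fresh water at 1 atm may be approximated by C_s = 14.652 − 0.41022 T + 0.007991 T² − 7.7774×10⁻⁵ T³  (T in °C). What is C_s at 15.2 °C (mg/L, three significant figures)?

C_s = 14.652 − 0.41022×15.2 + 0.007991×15.2² − 7.7774×10⁻⁵×15.2³ = 9.990 mg/L.

C_s ≈ 9.99 mg/L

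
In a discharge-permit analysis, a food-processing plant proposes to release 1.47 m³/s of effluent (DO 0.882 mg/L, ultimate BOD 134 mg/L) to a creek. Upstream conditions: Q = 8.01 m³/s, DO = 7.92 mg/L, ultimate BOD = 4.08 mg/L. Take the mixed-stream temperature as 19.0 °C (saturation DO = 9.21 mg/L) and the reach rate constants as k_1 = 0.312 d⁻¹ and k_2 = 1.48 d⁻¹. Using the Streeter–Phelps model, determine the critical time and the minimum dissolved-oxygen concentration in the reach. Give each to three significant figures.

Mixed DO = (8.01×7.92 + 1.47×0.882)/(8.01+1.47) = 64.74/9.480 = 6.829 mg/L.
Mixed L₀ = (8.01×4.08 + 1.47×134)/(9.480) = 229.7/9.480 = 24.23 mg/L.
Initial deficit D₀ = C_s − DO₀ = 9.21 − 6.829 = 2.381 mg/L.
t_c = (1/1.168) ln[(1.48/0.312)(1 − 2.381×1.168/(0.312×24.23))] = 0.8562 × ln(2.998) = 0.9400 d.
D_c = (0.312/1.48) × 24.23 × e^(−0.312×0.9400) = 0.2108 × 24.23 × 0.7458 = 3.809 mg/L.
Minimum DO = 9.21 − 3.809 = 5.401 mg/L.

t_c ≈ 0.940 d; minimum DO ≈ 5.40 mg/L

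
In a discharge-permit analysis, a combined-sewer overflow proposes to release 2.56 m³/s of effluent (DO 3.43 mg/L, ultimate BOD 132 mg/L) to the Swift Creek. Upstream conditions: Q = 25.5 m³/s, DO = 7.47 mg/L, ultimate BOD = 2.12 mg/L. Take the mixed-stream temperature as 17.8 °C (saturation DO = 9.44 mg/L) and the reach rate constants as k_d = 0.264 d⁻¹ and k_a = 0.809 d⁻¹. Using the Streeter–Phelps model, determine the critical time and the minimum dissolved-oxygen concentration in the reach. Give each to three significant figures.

t_c ≈ 1.28 d; minimum DO ≈ 6.19 mg/L

Mixed DO = (25.5×7.47 + 2.56×3.43)/(25.5+2.56) = 199.3/28.06 = 7.101 mg/L.
Mixed L₀ = (25.5×2.12 + 2.56×132)/(28.06) = 392.0/28.06 = 13.97 mg/L.
Initial deficit D₀ = C_s − DO₀ = 9.44 − 7.101 = 2.339 mg/L.
t_c = (1/0.5450) ln[(0.809/0.264)(1 − 2.339×0.5450/(0.264×13.97))] = 1.835 × ln(2.005) = 1.277 d.
D_c = (0.264/0.809) × 13.97 × e^(−0.264×1.277) = 0.3263 × 13.97 × 0.7139 = 3.254 mg/L.
Minimum DO = 9.44 − 3.254 = 6.186 mg/L.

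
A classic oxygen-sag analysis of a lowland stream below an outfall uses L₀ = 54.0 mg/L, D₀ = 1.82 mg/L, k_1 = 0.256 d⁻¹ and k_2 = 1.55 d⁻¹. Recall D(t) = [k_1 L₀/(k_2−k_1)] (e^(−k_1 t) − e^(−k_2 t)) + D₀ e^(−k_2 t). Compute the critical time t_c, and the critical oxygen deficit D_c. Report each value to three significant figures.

At the critical point dD/dt = 0, so k_1 L₀ e^(−k_1 t) = k_2 D. Substituting D(t) from the Streeter–Phelps equation and solving for t gives
t_c = ln[(k_2/k_1)(1 − D₀(k_2−k_1)/(k_1 L₀))] / (k_2−k_1).
Here k_2−k_1 = 1.294 d⁻¹ and 1 − D₀(k_2−k_1)/(k_1 L₀) = 1 − 1.82×1.294/(0.256×54.0) = 0.8296, so
t_c = ln(6.055 × 0.8296) / 1.294 = 1.614 / 1.294 = 1.247 d.
L(t_c) = L₀ e^(−k_1 t_c) = 54.0 × 0.7266 = 39.24 mg/L, and at the critical point k_2 D_c = k_1 L, so D_c = (0.256/1.55) × 39.24 = 6.481 mg/L.

t_c ≈ 1.25 d; D_c ≈ 6.48 mg/L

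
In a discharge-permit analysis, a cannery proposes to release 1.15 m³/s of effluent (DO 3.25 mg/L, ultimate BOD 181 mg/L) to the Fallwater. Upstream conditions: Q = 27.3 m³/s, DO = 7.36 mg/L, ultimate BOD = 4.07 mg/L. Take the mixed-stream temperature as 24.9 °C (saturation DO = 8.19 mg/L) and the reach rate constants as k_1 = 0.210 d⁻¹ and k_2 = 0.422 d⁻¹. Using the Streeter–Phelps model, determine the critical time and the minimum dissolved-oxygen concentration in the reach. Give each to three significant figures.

t_c ≈ 2.85 d; minimum DO ≈ 5.12 mg/L

Mixed DO = (27.3×7.36 + 1.15×3.25)/(27.3+1.15) = 204.7/28.45 = 7.194 mg/L.
Mixed L₀ = (27.3×4.07 + 1.15×181)/(28.45) = 319.3/28.45 = 11.22 mg/L.
Initial deficit D₀ = C_s − DO₀ = 8.19 − 7.194 = 0.9961 mg/L.
t_c = (1/0.2120) ln[(0.422/0.210)(1 − 0.9961×0.2120/(0.210×11.22))] = 4.717 × ln(1.829) = 2.849 d.
D_c = (0.210/0.422) × 11.22 × e^(−0.210×2.849) = 0.4976 × 11.22 × 0.5497 = 3.070 mg/L.
Minimum DO = 8.19 − 3.070 = 5.120 mg/L.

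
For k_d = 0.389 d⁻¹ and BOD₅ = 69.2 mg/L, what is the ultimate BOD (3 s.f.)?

BOD₅ = L₀(1 − e^(−5k_d)) ⇒ L₀ = BOD₅ / (1 − e^(−5×0.389))
= 69.2 / (1 − 0.1430) = 69.2 / 0.8570 = 80.75 mg/L.

L₀ ≈ 80.7 mg/L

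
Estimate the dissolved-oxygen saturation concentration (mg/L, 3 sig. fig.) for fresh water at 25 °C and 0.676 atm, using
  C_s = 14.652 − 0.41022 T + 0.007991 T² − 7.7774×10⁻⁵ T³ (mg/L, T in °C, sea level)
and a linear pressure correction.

C_s ≈ 5.53 mg/L

At sea level: C_s = 14.652 − 0.41022×25 + 0.007991×25² − 7.7774×10⁻⁵×25³ = 8.176 mg/L.
Pressure correction: C_s' = 8.176 × 0.676 = 5.527 mg/L.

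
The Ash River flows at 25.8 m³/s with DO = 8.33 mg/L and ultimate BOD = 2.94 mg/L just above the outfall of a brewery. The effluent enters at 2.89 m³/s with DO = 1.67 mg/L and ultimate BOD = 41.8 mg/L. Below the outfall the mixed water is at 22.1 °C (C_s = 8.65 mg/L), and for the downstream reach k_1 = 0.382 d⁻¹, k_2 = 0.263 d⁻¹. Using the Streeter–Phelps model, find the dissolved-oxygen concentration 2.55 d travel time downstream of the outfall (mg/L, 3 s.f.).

Mixed DO = (25.8×8.33 + 2.89×1.67)/(25.8+2.89) = 219.7/28.69 = 7.659 mg/L.
Mixed L₀ = (25.8×2.94 + 2.89×41.8)/(28.69) = 196.7/28.69 = 6.854 mg/L.
Initial deficit D₀ = C_s − DO₀ = 8.65 − 7.659 = 0.9909 mg/L.
D(2.55) = [0.382×6.854/(0.263−0.382)](e^(−0.382×2.55) − e^(−0.263×2.55)) + 0.9909 e^(−0.263×2.55)
= -22.00 × (0.3775 − 0.5114) + 0.9909 × 0.5114 = 3.452 mg/L.
DO = 8.65 − 3.452 = 5.198 mg/L.

DO ≈ 5.20 mg/L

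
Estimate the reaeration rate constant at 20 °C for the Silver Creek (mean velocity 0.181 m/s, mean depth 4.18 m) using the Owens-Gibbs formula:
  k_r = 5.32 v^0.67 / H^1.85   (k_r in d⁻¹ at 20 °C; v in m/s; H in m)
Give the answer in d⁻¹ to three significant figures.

k_r ≈ 0.120 d⁻¹

k_r = 5.32 × 0.181^0.67 / 4.18^1.85 = 5.32 × 0.3182 / 14.10 = 0.1201 d⁻¹.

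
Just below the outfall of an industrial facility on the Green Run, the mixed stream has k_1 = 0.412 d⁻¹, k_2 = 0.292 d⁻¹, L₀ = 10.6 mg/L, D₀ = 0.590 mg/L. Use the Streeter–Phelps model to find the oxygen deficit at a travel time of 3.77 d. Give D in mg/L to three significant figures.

k_1 L₀/(k_2−k_1) = 0.412×10.6/(0.292−0.412) = 4.367/-0.1200 = -36.39 mg/L.
e^(−k_1 t) = e^(−0.412×3.770) = 0.2116; e^(−k_2 t) = e^(−0.292×3.770) = 0.3326.
D = -36.39 × (0.2116 − 0.3326) + 0.590 × 0.3326 = 4.405 + 0.1962 = 4.601 mg/L.

D ≈ 4.60 mg/L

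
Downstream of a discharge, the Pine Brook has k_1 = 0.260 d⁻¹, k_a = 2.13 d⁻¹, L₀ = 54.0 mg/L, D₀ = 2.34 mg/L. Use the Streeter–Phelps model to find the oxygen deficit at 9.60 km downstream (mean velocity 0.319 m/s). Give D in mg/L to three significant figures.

Travel time t = x/v = 9.60 km / (0.319 m/s) = 9600 m / 0.319 m/s = 30090 s = 0.3483 d.
k_1 L₀/(k_a−k_1) = 0.260×54.0/(2.13−0.260) = 14.04/1.870 = 7.508 mg/L.
e^(−k_1 t) = e^(−0.260×0.3483) = 0.9134; e^(−k_a t) = e^(−2.13×0.3483) = 0.4762.
D = 7.508 × (0.9134 − 0.4762) + 2.34 × 0.4762 = 3.283 + 1.114 = 4.397 mg/L.

D ≈ 4.40 mg/L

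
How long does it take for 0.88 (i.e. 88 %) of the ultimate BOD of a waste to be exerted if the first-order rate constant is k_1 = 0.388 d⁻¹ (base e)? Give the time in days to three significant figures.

t ≈ 5.46 d

y/L₀ = 1 − e^(−k_1 t) = 0.88 ⇒ e^(−k_1 t) = 0.120
t = −ln(0.120) / 0.388 = 2.120 / 0.388 = 5.465 d.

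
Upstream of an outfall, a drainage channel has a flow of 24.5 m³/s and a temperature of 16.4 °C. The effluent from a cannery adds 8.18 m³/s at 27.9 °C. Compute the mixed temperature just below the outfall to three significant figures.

Flow-weighted mixing: C = (Q_r C_r + Q_w C_w)/(Q_r + Q_w)
= (24.5×16.4 + 8.18×27.9)/(24.5 + 8.18) = 630.0/32.68 = 19.28 °C.

19.3 °C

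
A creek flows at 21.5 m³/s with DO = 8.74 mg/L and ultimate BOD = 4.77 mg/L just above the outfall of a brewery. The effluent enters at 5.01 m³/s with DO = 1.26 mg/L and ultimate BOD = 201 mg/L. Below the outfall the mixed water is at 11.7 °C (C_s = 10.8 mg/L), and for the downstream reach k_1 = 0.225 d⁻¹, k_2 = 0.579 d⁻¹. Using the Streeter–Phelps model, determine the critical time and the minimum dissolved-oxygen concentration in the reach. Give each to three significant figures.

t_c ≈ 2.27 d; minimum DO ≈ 1.05 mg/L

Mixed DO = (21.5×8.74 + 5.01×1.26)/(21.5+5.01) = 194.2/26.51 = 7.326 mg/L.
Mixed L₀ = (21.5×4.77 + 5.01×201)/(26.51) = 1110/26.51 = 41.85 mg/L.
Initial deficit D₀ = C_s − DO₀ = 10.8 − 7.326 = 3.474 mg/L.
t_c = (1/0.3540) ln[(0.579/0.225)(1 − 3.474×0.3540/(0.225×41.85))] = 2.825 × ln(2.237) = 2.275 d.
D_c = (0.225/0.579) × 41.85 × e^(−0.225×2.275) = 0.3886 × 41.85 × 0.5994 = 9.749 mg/L.
Minimum DO = 10.8 − 9.749 = 1.051 mg/L.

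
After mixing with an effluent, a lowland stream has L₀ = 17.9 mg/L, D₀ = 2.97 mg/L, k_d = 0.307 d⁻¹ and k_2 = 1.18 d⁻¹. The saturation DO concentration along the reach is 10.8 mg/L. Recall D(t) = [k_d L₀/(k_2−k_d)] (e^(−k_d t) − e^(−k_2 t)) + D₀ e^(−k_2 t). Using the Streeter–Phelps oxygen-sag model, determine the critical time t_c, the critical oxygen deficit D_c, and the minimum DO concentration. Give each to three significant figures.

t_c ≈ 0.811 d; D_c ≈ 3.63 mg/L; min DO ≈ 7.17 mg/L

At the critical point dD/dt = 0, so k_d L₀ e^(−k_d t) = k_2 D. Substituting D(t) from the Streeter–Phelps equation and solving for t gives
t_c = ln[(k_2/k_d)(1 − D₀(k_2−k_d)/(k_d L₀))] / (k_2−k_d).
Here k_2−k_d = 0.8730 d⁻¹ and 1 − D₀(k_2−k_d)/(k_d L₀) = 1 − 2.97×0.8730/(0.307×17.9) = 0.5282, so
t_c = ln(3.844 × 0.5282) / 0.8730 = 0.7081 / 0.8730 = 0.8111 d.
D_c = (k_d/k_2) L₀ e^(−k_d t_c) = (0.307/1.18) × 17.9 × e^(−0.307×0.8111) = 0.2602 × 17.9 × 0.7796 = 3.630 mg/L.
Minimum DO = C_s − D_c = 10.8 − 3.630 = 7.170 mg/L.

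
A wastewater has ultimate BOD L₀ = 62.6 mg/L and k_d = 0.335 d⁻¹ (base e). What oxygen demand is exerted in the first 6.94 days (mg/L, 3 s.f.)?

y_t = L₀(1 − e^(−k_d t)) = 62.6 × (1 − e^(−0.335×6.94))
= 62.6 × (1 − 0.09779) = 62.6 × 0.9022 = 56.48 mg/L.

y ≈ 56.5 mg/L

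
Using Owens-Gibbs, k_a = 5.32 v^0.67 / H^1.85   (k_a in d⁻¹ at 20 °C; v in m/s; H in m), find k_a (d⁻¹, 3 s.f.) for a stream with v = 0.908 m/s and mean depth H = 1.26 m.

k_a ≈ 3.25 d⁻¹

k_a = 5.32 × 0.908^0.67 / 1.26^1.85 = 5.32 × 0.9374 / 1.534 = 3.252 d⁻¹.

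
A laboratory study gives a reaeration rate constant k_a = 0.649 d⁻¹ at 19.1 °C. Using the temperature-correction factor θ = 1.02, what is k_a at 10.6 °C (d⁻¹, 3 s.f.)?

k_a(T₂) = k_a(T₁) · θ^(T₂−T₁) = 0.649 × 1.02^(10.6−19.1)
= 0.649 × 1.02^-8.50 = 0.649 × 0.8451 = 0.5485 d⁻¹.

k_a ≈ 0.548 d⁻¹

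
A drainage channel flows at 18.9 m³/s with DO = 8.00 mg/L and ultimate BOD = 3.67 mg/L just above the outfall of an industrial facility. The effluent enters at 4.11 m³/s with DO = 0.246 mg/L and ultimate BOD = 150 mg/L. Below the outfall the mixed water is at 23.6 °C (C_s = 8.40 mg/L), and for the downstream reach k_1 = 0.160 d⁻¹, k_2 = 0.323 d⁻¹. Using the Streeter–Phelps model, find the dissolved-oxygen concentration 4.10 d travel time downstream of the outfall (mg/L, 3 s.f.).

Mixed DO = (18.9×8.00 + 4.11×0.246)/(18.9+4.11) = 152.2/23.01 = 6.615 mg/L.
Mixed L₀ = (18.9×3.67 + 4.11×150)/(23.01) = 685.9/23.01 = 29.81 mg/L.
Initial deficit D₀ = C_s − DO₀ = 8.40 − 6.615 = 1.785 mg/L.
D(4.10) = [0.160×29.81/(0.323−0.160)](e^(−0.160×4.10) − e^(−0.323×4.10)) + 1.785 e^(−0.323×4.10)
= 29.26 × (0.5189 − 0.2660) + 1.785 × 0.2660 = 7.875 mg/L.
DO = 8.40 − 7.875 = 0.5247 mg/L.

DO ≈ 0.525 mg/L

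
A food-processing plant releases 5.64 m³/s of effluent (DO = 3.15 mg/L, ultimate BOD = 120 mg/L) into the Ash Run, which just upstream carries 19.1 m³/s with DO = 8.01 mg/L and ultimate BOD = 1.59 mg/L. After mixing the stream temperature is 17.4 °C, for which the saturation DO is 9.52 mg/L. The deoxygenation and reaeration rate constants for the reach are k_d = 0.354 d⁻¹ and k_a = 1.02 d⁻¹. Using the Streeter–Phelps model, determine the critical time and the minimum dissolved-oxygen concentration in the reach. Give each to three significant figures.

t_c ≈ 1.31 d; minimum DO ≈ 3.27 mg/L

Mixed DO = (19.1×8.01 + 5.64×3.15)/(19.1+5.64) = 170.8/24.74 = 6.902 mg/L.
Mixed L₀ = (19.1×1.59 + 5.64×120)/(24.74) = 707.2/24.74 = 28.58 mg/L.
Initial deficit D₀ = C_s − DO₀ = 9.52 − 6.902 = 2.618 mg/L.
t_c = (1/0.6660) ln[(1.02/0.354)(1 − 2.618×0.6660/(0.354×28.58))] = 1.502 × ln(2.385) = 1.305 d.
D_c = (0.354/1.02) × 28.58 × e^(−0.354×1.305) = 0.3471 × 28.58 × 0.6300 = 6.250 mg/L.
Minimum DO = 9.52 − 6.250 = 3.270 mg/L.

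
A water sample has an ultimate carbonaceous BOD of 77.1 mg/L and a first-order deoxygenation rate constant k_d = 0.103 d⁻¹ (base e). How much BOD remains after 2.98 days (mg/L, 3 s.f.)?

L_t = L₀ e^(−k_d t) = 77.1 × e^(−0.103×2.98) = 77.1 × 0.7357 = 56.72 mg/L.

L ≈ 56.7 mg/L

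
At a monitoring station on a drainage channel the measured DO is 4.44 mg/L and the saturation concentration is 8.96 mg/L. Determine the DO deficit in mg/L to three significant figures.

D ≈ 4.52 mg/L

D = C_s − C = 8.96 − 4.44 = 4.52 mg/L.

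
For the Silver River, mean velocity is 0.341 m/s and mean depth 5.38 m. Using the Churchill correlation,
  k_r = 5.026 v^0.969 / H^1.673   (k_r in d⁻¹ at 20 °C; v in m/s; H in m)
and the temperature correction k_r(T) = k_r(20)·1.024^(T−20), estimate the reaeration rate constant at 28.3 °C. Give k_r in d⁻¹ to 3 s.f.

k_r ≈ 0.129 d⁻¹

k_r(20) = 5.026 × 0.341^0.969 / 5.38^1.673 = 5.026 × 0.3526 / 16.70 = 0.1061 d⁻¹.
k_r(28.3) = 0.1061 × 1.024^(28.3−20) = 0.1061 × 1.218 = 0.1292 d⁻¹.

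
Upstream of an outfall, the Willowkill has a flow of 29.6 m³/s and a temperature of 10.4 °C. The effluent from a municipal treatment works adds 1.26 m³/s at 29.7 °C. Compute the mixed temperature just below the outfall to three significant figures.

11.2 °C

Flow-weighted mixing: C = (Q_r C_r + Q_w C_w)/(Q_r + Q_w)
= (29.6×10.4 + 1.26×29.7)/(29.6 + 1.26) = 345.3/30.86 = 11.19 °C.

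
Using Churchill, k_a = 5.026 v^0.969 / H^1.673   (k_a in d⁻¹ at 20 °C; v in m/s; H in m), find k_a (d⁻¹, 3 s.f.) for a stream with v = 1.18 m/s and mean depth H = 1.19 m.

k_a = 5.026 × 1.18^0.969 / 1.19^1.673 = 5.026 × 1.174 / 1.338 = 4.410 d⁻¹.

k_a ≈ 4.41 d⁻¹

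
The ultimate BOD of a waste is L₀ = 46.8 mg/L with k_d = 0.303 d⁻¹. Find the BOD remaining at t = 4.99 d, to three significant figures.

L ≈ 10.3 mg/L

L_t = L₀ e^(−k_d t) = 46.8 × e^(−0.303×4.99) = 46.8 × 0.2205 = 10.32 mg/L.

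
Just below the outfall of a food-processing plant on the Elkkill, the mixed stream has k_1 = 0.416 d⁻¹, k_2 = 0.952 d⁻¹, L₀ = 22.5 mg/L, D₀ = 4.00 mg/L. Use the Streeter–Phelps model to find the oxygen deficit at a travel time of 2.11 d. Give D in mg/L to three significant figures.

k_1 L₀/(k_2−k_1) = 0.416×22.5/(0.952−0.416) = 9.360/0.5360 = 17.46 mg/L.
e^(−k_1 t) = e^(−0.416×2.110) = 0.4157; e^(−k_2 t) = e^(−0.952×2.110) = 0.1342.
D = 17.46 × (0.4157 − 0.1342) + 4.00 × 0.1342 = 4.917 + 0.5366 = 5.453 mg/L.

D ≈ 5.45 mg/L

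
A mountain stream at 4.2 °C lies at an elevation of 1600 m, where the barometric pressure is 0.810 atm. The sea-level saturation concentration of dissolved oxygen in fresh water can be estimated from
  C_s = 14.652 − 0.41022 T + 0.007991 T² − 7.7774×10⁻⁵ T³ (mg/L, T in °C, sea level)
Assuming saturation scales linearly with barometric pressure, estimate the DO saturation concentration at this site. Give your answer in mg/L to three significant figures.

C_s ≈ 10.6 mg/L

At sea level: C_s = 14.652 − 0.41022×4.2 + 0.007991×4.2² − 7.7774×10⁻⁵×4.2³ = 13.06 mg/L.
Pressure correction: C_s' = 13.06 × 0.810 = 10.58 mg/L.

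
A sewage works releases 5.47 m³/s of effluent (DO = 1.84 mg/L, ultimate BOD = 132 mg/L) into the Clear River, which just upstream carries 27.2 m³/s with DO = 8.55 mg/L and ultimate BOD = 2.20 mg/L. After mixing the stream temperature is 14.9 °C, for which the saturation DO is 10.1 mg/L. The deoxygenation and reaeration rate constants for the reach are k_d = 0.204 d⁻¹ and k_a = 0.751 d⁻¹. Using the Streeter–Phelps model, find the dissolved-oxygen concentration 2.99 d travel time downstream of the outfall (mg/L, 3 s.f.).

Mixed DO = (27.2×8.55 + 5.47×1.84)/(27.2+5.47) = 242.6/32.67 = 7.427 mg/L.
Mixed L₀ = (27.2×2.20 + 5.47×132)/(32.67) = 781.9/32.67 = 23.93 mg/L.
Initial deficit D₀ = C_s − DO₀ = 10.1 − 7.427 = 2.673 mg/L.
D(2.99) = [0.204×23.93/(0.751−0.204)](e^(−0.204×2.99) − e^(−0.751×2.99)) + 2.673 e^(−0.751×2.99)
= 8.926 × (0.5434 − 0.1059) + 2.673 × 0.1059 = 4.188 mg/L.
DO = 10.1 − 4.188 = 5.912 mg/L.

DO ≈ 5.91 mg/L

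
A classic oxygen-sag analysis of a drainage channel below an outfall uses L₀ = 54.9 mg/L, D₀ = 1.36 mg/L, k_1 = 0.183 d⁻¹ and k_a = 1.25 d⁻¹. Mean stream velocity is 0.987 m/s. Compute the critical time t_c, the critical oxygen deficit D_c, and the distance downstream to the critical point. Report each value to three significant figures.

t_c = [1/(k_a−k_1)] ln[(k_a/k_1)(1 − D₀(k_a−k_1)/(k_1 L₀))]
= [1/(1.25−0.183)] ln[(1.25/0.183)(1 − 1.36×1.067/(0.183×54.9))]
= (1/1.067) ln[6.831 × 0.8556] = 0.9372 × ln(5.844) = 0.9372 × 1.765 = 1.655 d.
D_c = (k_1/k_a) L₀ e^(−k_1 t_c) = (0.183/1.25) × 54.9 × e^(−0.183×1.655) = 0.1464 × 54.9 × 0.7388 = 5.938 mg/L.
x_c = v t_c = 0.987 m/s × 1.655 d × 86400 s/d = 141100 m ≈ 141 km.

t_c ≈ 1.65 d; D_c ≈ 5.94 mg/L; x_c ≈ 141 km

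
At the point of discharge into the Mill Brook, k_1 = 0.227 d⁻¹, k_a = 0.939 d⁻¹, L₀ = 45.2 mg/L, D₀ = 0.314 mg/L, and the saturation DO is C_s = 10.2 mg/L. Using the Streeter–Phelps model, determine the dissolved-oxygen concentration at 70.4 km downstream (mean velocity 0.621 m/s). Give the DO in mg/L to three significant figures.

Travel time t = x/v = 70.4 km / (0.621 m/s) = 70400 m / 0.621 m/s = 113400 s = 1.312 d.
k_1 L₀/(k_a−k_1) = 0.227×45.2/(0.939−0.227) = 10.26/0.7120 = 14.41 mg/L.
e^(−k_1 t) = e^(−0.227×1.312) = 0.7424; e^(−k_a t) = e^(−0.939×1.312) = 0.2917.
D = 14.41 × (0.7424 − 0.2917) + 0.314 × 0.2917 = 6.495 + 0.09159 = 6.587 mg/L.
DO = C_s − D = 10.2 − 6.587 = 3.613 mg/L.

DO ≈ 3.61 mg/L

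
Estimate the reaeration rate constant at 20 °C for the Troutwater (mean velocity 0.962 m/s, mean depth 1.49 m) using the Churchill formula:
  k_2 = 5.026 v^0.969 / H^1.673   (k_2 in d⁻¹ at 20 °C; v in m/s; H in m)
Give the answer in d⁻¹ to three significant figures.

k_2 = 5.026 × 0.962^0.969 / 1.49^1.673 = 5.026 × 0.9632 / 1.949 = 2.484 d⁻¹.

k_2 ≈ 2.48 d⁻¹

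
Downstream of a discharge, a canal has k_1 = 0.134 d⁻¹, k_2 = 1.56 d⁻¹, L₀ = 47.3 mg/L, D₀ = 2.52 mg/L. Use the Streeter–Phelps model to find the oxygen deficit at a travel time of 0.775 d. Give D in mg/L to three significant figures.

k_1 L₀/(k_2−k_1) = 0.134×47.3/(1.56−0.134) = 6.338/1.426 = 4.445 mg/L.
e^(−k_1 t) = e^(−0.134×0.7750) = 0.9014; e^(−k_2 t) = e^(−1.56×0.7750) = 0.2985.
D = 4.445 × (0.9014 − 0.2985) + 2.52 × 0.2985 = 2.680 + 0.7522 = 3.432 mg/L.

D ≈ 3.43 mg/L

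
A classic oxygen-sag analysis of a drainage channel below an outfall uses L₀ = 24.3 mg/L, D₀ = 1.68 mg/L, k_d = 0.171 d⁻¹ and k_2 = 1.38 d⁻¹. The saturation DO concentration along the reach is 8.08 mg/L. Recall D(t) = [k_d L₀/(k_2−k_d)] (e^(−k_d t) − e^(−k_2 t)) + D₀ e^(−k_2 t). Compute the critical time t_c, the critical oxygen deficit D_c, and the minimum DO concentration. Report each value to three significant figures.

t_c ≈ 1.17 d; D_c ≈ 2.46 mg/L; min DO ≈ 5.62 mg/L

t_c = [1/(k_2−k_d)] ln[(k_2/k_d)(1 − D₀(k_2−k_d)/(k_d L₀))]
= [1/(1.38−0.171)] ln[(1.38/0.171)(1 − 1.68×1.209/(0.171×24.3))]
= (1/1.209) ln[8.070 × 0.5112] = 0.8271 × ln(4.125) = 0.8271 × 1.417 = 1.172 d.
L(t_c) = L₀ e^(−k_d t_c) = 24.3 × 0.8184 = 19.89 mg/L, and at the critical point k_2 D_c = k_d L, so D_c = (0.171/1.38) × 19.89 = 2.464 mg/L.
Minimum DO = C_s − D_c = 8.08 − 2.464 = 5.616 mg/L.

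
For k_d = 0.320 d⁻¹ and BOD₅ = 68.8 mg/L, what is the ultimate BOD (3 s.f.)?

BOD₅ = L₀(1 − e^(−5k_d)) ⇒ L₀ = BOD₅ / (1 − e^(−5×0.320))
= 68.8 / (1 − 0.2019) = 68.8 / 0.7981 = 86.20 mg/L.

L₀ ≈ 86.2 mg/L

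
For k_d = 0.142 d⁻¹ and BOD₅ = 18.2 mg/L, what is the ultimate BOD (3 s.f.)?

BOD₅ = L₀(1 − e^(−5k_d)) ⇒ L₀ = BOD₅ / (1 − e^(−5×0.142))
= 18.2 / (1 − 0.4916) = 18.2 / 0.5084 = 35.80 mg/L.

L₀ ≈ 35.8 mg/L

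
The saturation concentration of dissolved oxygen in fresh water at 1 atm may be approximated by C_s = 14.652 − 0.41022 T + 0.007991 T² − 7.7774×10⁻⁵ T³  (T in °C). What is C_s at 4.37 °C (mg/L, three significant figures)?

C_s ≈ 13.0 mg/L

C_s = 14.652 − 0.41022×4.37 + 0.007991×4.37² − 7.7774×10⁻⁵×4.37³ = 13.01 mg/L.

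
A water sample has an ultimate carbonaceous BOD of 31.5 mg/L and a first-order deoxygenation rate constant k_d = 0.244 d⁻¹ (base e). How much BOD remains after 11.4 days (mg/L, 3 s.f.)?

L ≈ 1.95 mg/L

L_t = L₀ e^(−k_d t) = 31.5 × e^(−0.244×11.4) = 31.5 × 0.06194 = 1.951 mg/L.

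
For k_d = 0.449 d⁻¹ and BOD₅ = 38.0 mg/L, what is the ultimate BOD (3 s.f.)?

L₀ ≈ 42.5 mg/L

BOD₅ = L₀(1 − e^(−5k_d)) ⇒ L₀ = BOD₅ / (1 − e^(−5×0.449))
= 38.0 / (1 − 0.1059) = 38.0 / 0.8941 = 42.50 mg/L.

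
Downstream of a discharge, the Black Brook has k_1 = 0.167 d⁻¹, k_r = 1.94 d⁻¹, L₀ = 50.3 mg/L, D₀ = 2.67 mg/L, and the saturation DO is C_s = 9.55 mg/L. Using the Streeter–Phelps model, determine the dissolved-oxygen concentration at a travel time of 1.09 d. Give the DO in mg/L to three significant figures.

k_1 L₀/(k_r−k_1) = 0.167×50.3/(1.94−0.167) = 8.400/1.773 = 4.738 mg/L.
e^(−k_1 t) = e^(−0.167×1.090) = 0.8336; e^(−k_r t) = e^(−1.94×1.090) = 0.1207.
D = 4.738 × (0.8336 − 0.1207) + 2.67 × 0.1207 = 3.378 + 0.3222 = 3.700 mg/L.
DO = C_s − D = 9.55 − 3.700 = 5.850 mg/L.

DO ≈ 5.85 mg/L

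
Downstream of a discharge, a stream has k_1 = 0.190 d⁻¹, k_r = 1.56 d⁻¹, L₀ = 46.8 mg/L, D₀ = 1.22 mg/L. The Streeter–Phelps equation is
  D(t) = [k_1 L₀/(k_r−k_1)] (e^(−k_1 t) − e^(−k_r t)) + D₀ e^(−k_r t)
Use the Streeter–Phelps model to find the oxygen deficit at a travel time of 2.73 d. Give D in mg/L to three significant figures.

D ≈ 3.79 mg/L

k_1 L₀/(k_r−k_1) = 0.190×46.8/(1.56−0.190) = 8.892/1.370 = 6.491 mg/L.
e^(−k_1 t) = e^(−0.190×2.730) = 0.5953; e^(−k_r t) = e^(−1.56×2.730) = 0.01414.
D = 6.491 × (0.5953 − 0.01414) + 1.22 × 0.01414 = 3.772 + 0.01725 = 3.789 mg/L.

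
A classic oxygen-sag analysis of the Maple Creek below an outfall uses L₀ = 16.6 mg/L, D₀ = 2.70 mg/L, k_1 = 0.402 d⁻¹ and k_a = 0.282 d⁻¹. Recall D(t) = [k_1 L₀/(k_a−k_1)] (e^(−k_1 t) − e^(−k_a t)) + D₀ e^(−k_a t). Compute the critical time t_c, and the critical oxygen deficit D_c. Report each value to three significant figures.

With k_a/k_1 = 0.7015 and 1 − D₀(k_a−k_1)/(k_1 L₀) = 1.049,
t_c = ln(0.7015 × 1.049) / (0.282 − 0.402) = ln(0.7356) / -0.1200 = -0.3071/-0.1200 = 2.559 d.
D_c = (k_1/k_a) L₀ e^(−k_1 t_c) = (0.402/0.282) × 16.6 × e^(−0.402×2.559) = 1.426 × 16.6 × 0.3574 = 8.457 mg/L.

t_c ≈ 2.56 d; D_c ≈ 8.46 mg/L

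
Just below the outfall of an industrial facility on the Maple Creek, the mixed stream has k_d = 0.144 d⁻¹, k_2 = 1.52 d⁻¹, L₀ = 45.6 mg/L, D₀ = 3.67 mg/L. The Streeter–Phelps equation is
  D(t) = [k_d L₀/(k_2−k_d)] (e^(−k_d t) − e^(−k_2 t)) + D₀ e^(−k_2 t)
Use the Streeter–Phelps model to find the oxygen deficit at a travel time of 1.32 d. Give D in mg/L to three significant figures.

k_d L₀/(k_2−k_d) = 0.144×45.6/(1.52−0.144) = 6.566/1.376 = 4.772 mg/L.
e^(−k_d t) = e^(−0.144×1.320) = 0.8269; e^(−k_2 t) = e^(−1.52×1.320) = 0.1345.
D = 4.772 × (0.8269 − 0.1345) + 3.67 × 0.1345 = 3.304 + 0.4935 = 3.798 mg/L.

D ≈ 3.80 mg/L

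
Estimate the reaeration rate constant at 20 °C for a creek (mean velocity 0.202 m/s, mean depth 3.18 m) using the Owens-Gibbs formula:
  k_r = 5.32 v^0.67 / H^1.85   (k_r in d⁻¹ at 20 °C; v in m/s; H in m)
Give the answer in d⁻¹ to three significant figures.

k_r ≈ 0.214 d⁻¹

k_r = 5.32 × 0.202^0.67 / 3.18^1.85 = 5.32 × 0.3424 / 8.501 = 0.2143 d⁻¹.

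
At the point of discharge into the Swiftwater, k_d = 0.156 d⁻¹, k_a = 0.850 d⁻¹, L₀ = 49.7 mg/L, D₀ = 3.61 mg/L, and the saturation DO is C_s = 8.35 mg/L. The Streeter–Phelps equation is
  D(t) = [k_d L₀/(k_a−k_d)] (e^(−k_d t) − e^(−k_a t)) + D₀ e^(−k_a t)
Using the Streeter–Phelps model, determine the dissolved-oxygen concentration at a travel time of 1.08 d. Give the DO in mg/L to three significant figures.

k_d L₀/(k_a−k_d) = 0.156×49.7/(0.850−0.156) = 7.753/0.6940 = 11.17 mg/L.
e^(−k_d t) = e^(−0.156×1.080) = 0.8449; e^(−k_a t) = e^(−0.850×1.080) = 0.3993.
D = 11.17 × (0.8449 − 0.3993) + 3.61 × 0.3993 = 4.978 + 1.442 = 6.420 mg/L.
DO = C_s − D = 8.35 − 6.420 = 1.930 mg/L.

DO ≈ 1.93 mg/L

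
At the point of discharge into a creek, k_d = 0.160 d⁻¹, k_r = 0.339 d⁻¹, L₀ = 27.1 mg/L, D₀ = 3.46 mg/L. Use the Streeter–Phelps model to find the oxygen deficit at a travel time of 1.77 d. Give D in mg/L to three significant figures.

D ≈ 6.85 mg/L

k_d L₀/(k_r−k_d) = 0.160×27.1/(0.339−0.160) = 4.336/0.1790 = 24.22 mg/L.
e^(−k_d t) = e^(−0.160×1.770) = 0.7534; e^(−k_r t) = e^(−0.339×1.770) = 0.5488.
D = 24.22 × (0.7534 − 0.5488) + 3.46 × 0.5488 = 4.955 + 1.899 = 6.854 mg/L.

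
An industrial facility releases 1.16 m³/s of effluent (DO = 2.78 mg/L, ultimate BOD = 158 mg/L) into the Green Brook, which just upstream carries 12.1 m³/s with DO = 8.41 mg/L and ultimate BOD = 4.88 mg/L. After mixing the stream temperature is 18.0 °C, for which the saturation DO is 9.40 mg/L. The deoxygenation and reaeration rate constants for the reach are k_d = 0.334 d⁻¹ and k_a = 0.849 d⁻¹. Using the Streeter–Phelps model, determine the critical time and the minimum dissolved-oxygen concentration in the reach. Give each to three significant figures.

t_c ≈ 1.55 d; minimum DO ≈ 5.12 mg/L

Mixed DO = (12.1×8.41 + 1.16×2.78)/(12.1+1.16) = 105.0/13.26 = 7.917 mg/L.
Mixed L₀ = (12.1×4.88 + 1.16×158)/(13.26) = 242.3/13.26 = 18.28 mg/L.
Initial deficit D₀ = C_s − DO₀ = 9.40 − 7.917 = 1.483 mg/L.
t_c = (1/0.5150) ln[(0.849/0.334)(1 − 1.483×0.5150/(0.334×18.28))] = 1.942 × ln(2.224) = 1.552 d.
D_c = (0.334/0.849) × 18.28 × e^(−0.334×1.552) = 0.3934 × 18.28 × 0.5955 = 4.281 mg/L.
Minimum DO = 9.40 − 4.281 = 5.119 mg/L.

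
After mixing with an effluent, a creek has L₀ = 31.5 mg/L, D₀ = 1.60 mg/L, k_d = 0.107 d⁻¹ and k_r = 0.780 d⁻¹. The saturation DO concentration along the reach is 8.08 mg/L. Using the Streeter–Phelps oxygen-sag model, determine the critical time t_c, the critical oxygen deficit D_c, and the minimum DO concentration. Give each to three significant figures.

t_c = [1/(k_r−k_d)] ln[(k_r/k_d)(1 − D₀(k_r−k_d)/(k_d L₀))]
= [1/(0.780−0.107)] ln[(0.780/0.107)(1 − 1.60×0.6730/(0.107×31.5))]
= (1/0.6730) ln[7.290 × 0.6805] = 1.486 × ln(4.961) = 1.486 × 1.602 = 2.380 d.
D_c = (k_d/k_r) L₀ e^(−k_d t_c) = (0.107/0.780) × 31.5 × e^(−0.107×2.380) = 0.1372 × 31.5 × 0.7752 = 3.350 mg/L.
Minimum DO = C_s − D_c = 8.08 − 3.350 = 4.730 mg/L.

t_c ≈ 2.38 d; D_c ≈ 3.35 mg/L; min DO ≈ 4.73 mg/L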